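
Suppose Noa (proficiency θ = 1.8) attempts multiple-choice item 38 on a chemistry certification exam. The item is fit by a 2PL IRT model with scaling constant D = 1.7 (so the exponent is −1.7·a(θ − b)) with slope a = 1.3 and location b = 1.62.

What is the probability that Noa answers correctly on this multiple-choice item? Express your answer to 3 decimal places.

0.598

P(θ) = 1 / (1 + exp(−D·a(θ − b)))
Exponent: 1.7 × 1.3 × (1.8 − 1.62) = 0.3978
1/(1 + e^{-0.3978}) = 0.5982
P = 0.5982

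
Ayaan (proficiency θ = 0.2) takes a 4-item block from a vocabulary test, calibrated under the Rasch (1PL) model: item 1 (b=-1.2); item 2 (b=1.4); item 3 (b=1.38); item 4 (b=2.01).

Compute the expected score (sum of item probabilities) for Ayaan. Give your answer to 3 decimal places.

1.409

P(θ) = 1 / (1 + exp(−(θ − b)))
P_1 = 1/(1+e^{-1.4000}) = 0.8022
P_2 = 1/(1+e^{1.2000}) = 0.2315
P_3 = 1/(1+e^{1.1800}) = 0.2351
P_4 = 1/(1+e^{1.8100}) = 0.1406
E[score] = 0.8022 + 0.2315 + 0.2351 + 0.1406 = 1.4093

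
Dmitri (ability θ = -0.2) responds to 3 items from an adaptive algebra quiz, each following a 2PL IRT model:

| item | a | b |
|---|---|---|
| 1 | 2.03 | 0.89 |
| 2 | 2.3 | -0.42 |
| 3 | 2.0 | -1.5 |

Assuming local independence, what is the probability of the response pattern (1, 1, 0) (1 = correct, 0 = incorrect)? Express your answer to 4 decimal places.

0.0043

P(θ) = 1 / (1 + exp(−a(θ − b)))
P_1 = 1/(1+e^{2.2127}) = 0.0986
P_2 = 1/(1+e^{-0.5060}) = 0.6239
P_3 = 1/(1+e^{-2.6000}) = 0.9309
L = P_1 × P_2 × (1−P_3) = 0.0986 × 0.6239 × 0.0691 = 0.00425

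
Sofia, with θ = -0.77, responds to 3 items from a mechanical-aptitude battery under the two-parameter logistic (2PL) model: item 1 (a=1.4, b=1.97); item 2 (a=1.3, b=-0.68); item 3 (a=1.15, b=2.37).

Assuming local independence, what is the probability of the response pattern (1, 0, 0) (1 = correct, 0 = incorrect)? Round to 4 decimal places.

0.0109

P(θ) = 1 / (1 + exp(−a(θ − b)))
P_1 = 1/(1+e^{3.8360}) = 0.0211
P_2 = 1/(1+e^{0.1170}) = 0.4708
P_3 = 1/(1+e^{3.6110}) = 0.0263
L = P_1 × (1−P_2) × (1−P_3) = 0.0211 × 0.5292 × 0.9737 = 0.01088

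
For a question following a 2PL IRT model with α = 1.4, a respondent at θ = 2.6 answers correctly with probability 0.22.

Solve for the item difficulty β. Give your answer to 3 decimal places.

3.504

P(θ) = 1 / (1 + exp(−α(θ − β)))
logit(0.22) = ln(0.22/0.78) = -1.2657
β = θ − logit/(α) = 2.6 − (-1.2657)/1.4000 = 3.5040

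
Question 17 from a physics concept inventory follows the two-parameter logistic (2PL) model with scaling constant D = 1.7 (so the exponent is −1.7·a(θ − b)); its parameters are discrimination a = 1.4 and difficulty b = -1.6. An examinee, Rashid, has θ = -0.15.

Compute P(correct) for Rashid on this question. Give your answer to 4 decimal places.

P(θ) = 1 / (1 + exp(−D·a(θ − b)))
Exponent: 1.7 × 1.4 × (-0.15 − (-1.6)) = 3.4510
1/(1 + e^{-3.4510}) = 0.9693
P = 0.9693

0.9693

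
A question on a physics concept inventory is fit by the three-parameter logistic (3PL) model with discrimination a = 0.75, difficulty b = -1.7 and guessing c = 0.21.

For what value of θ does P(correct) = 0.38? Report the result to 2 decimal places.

-3.43

P(θ) = c + (1 − c) · 1 / (1 + exp(−a(θ − b)))
Remove guessing floor: (0.38 − 0.21)/(1 − 0.21) = 0.2152
logit = ln(0.2152/0.7848) = -1.2939
θ = b + logit/(a) = -1.7 + (-1.2939)/0.7500 = -3.4252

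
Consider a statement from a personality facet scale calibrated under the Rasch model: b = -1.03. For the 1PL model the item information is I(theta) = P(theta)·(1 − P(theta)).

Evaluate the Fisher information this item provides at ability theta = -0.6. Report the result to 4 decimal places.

P = 1/(1+e^{-0.4300}) = 0.6059
P(1−P) = 0.6059 × 0.3941 = 0.2388
I = P(1−P) = 0.23879

0.2388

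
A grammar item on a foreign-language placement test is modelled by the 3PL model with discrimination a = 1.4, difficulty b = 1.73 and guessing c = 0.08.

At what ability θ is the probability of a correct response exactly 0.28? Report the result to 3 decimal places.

P(θ) = c + (1 − c) · 1 / (1 + exp(−a(θ − b)))
Remove guessing floor: (0.28 − 0.08)/(1 − 0.08) = 0.2174
logit = ln(0.2174/0.7826) = -1.2809
θ = b + logit/(a) = 1.73 + (-1.2809)/1.4000 = 0.8150

0.815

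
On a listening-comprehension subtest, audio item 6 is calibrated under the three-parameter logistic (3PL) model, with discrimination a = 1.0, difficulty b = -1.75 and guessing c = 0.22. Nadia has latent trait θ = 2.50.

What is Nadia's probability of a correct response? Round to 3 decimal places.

0.989

P(θ) = c + (1 − c) · 1 / (1 + exp(−a(θ − b)))
Exponent: 1.0 × (2.50 − (-1.75)) = 4.2500
1/(1 + e^{-4.2500}) = 0.9859
P = 0.22 + 0.78 × 0.9859 = 0.9890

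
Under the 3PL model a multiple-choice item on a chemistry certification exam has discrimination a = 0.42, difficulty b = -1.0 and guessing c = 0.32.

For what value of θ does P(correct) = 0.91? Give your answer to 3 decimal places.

3.477

P(θ) = c + (1 − c) · 1 / (1 + exp(−a(θ − b)))
Remove guessing floor: (0.91 − 0.32)/(1 − 0.32) = 0.8676
logit = ln(0.8676/0.1324) = 1.8803
θ = b + logit/(a) = -1.0 + 1.8803/0.4200 = 3.4769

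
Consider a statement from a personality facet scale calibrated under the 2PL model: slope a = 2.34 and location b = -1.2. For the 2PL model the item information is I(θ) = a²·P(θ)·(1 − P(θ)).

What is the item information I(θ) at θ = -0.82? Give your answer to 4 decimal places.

1.1303

P = 1/(1+e^{-0.8892}) = 0.7087
P(1−P) = 0.7087 × 0.2913 = 0.2064
I = a² × P(1−P) = 2.34² × 0.2064 = 1.13035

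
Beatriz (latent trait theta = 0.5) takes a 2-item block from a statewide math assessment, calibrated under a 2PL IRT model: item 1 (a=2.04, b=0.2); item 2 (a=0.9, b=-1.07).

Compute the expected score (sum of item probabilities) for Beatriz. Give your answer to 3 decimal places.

P(theta) = 1 / (1 + exp(−a(theta − b)))
P_1 = 1/(1+e^{-0.6120}) = 0.6484
P_2 = 1/(1+e^{-1.4130}) = 0.8042
E[score] = 0.6484 + 0.8042 = 1.4526

1.453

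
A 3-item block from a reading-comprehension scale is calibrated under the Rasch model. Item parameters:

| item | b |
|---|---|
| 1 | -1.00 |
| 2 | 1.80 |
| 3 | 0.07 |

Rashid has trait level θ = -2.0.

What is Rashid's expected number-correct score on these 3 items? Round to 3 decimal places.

P(θ) = 1 / (1 + exp(−(θ − b)))
P_1 = 1/(1+e^{1.0000}) = 0.2689
P_2 = 1/(1+e^{3.8000}) = 0.0219
P_3 = 1/(1+e^{2.0700}) = 0.1120
E[score] = 0.2689 + 0.0219 + 0.1120 = 0.4029

0.403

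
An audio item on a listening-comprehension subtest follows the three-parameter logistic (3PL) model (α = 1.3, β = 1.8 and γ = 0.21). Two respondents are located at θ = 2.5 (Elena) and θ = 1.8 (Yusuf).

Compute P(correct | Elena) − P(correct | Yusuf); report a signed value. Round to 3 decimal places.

P(θ) = γ + (1 − γ) · 1 / (1 + exp(−α(θ − β)))
P(Elena) = 0.7733  [exponent 0.9100]
P(Yusuf) = 0.6050  [exponent 0.0000]
Difference = 0.7733 − 0.6050 = 0.1683

0.168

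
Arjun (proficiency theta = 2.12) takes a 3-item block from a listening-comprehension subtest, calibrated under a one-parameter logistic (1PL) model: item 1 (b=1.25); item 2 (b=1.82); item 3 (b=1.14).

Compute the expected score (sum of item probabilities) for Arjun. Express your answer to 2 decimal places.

2.01

P(theta) = 1 / (1 + exp(−(theta − b)))
P_1 = 1/(1+e^{-0.8700}) = 0.7047
P_2 = 1/(1+e^{-0.3000}) = 0.5744
P_3 = 1/(1+e^{-0.9800}) = 0.7271
E[score] = 0.7047 + 0.5744 + 0.7271 = 2.0063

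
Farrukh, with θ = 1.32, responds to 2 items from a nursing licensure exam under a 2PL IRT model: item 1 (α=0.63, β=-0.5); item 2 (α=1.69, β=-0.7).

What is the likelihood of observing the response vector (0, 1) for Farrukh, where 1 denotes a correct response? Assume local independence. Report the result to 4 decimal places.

0.2334

P(θ) = 1 / (1 + exp(−α(θ − β)))
P_1 = 1/(1+e^{-1.1466}) = 0.7589
P_2 = 1/(1+e^{-3.4138}) = 0.9681
L = (1−P_1) × P_2 = 0.2411 × 0.9681 = 0.23343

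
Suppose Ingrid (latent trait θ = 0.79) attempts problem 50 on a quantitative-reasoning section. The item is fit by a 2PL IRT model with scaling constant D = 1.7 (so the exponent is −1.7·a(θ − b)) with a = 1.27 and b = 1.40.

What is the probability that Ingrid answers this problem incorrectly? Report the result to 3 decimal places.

0.789

P(θ) = 1 / (1 + exp(−D·a(θ − b)))
Exponent: 1.7 × 1.27 × (0.79 − 1.40) = -1.3170
1/(1 + e^{1.3170}) = 0.2113
P = 0.2113
P(incorrect) = 1 − 0.2113 = 0.7887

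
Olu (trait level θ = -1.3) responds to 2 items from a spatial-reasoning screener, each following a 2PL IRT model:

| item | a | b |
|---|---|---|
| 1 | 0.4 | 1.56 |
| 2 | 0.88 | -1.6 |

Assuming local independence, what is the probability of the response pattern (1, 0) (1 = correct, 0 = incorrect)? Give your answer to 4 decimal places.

P(θ) = 1 / (1 + exp(−a(θ − b)))
P_1 = 1/(1+e^{1.1440}) = 0.2416
P_2 = 1/(1+e^{-0.2640}) = 0.5656
L = P_1 × (1−P_2) = 0.2416 × 0.4344 = 0.10494

0.1049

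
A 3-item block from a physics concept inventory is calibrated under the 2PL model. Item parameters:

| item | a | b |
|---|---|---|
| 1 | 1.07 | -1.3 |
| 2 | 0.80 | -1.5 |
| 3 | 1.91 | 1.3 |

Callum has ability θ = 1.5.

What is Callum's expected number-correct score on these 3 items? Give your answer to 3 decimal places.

P(θ) = 1 / (1 + exp(−a(θ − b)))
P_1 = 1/(1+e^{-2.9960}) = 0.9524
P_2 = 1/(1+e^{-2.4000}) = 0.9168
P_3 = 1/(1+e^{-0.3820}) = 0.5944
E[score] = 0.9524 + 0.9168 + 0.5944 = 2.4636

2.464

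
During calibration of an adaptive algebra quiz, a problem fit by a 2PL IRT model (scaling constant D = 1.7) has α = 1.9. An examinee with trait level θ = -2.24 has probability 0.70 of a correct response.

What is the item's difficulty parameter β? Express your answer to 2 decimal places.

P(θ) = 1 / (1 + exp(−D·α(θ − β)))
logit(0.70) = ln(0.70/0.30) = 0.8473
β = θ − logit/(1.7·α) = -2.24 − 0.8473/3.2300 = -2.5023

-2.50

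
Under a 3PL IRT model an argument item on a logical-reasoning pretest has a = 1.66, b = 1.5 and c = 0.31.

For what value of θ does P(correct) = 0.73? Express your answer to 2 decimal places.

1.77

P(θ) = c + (1 − c) · 1 / (1 + exp(−a(θ − b)))
Remove guessing floor: (0.73 − 0.31)/(1 − 0.31) = 0.6087
logit = ln(0.6087/0.3913) = 0.4418
θ = b + logit/(a) = 1.5 + 0.4418/1.6600 = 1.7662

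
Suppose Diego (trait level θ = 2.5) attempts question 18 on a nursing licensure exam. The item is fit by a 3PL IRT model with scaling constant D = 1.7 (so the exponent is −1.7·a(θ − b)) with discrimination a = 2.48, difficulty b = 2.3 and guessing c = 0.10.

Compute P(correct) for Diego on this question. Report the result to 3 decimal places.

P(θ) = c + (1 − c) · 1 / (1 + exp(−D·a(θ − b)))
Exponent: 1.7 × 2.48 × (2.5 − 2.3) = 0.8432
1/(1 + e^{-0.8432}) = 0.6991
P = 0.10 + 0.90 × 0.6991 = 0.7292

0.729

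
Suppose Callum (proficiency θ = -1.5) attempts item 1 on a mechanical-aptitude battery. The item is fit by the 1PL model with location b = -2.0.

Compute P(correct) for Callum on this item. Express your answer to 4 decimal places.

P(θ) = 1 / (1 + exp(−(θ − b)))
Exponent: (-1.5 − (-2.0)) = 0.5000
1/(1 + e^{-0.5000}) = 0.6225
P = 0.6225

0.6225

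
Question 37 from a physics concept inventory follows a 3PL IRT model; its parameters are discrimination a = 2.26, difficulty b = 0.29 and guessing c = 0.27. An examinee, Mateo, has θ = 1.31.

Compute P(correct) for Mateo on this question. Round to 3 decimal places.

P(θ) = c + (1 − c) · 1 / (1 + exp(−a(θ − b)))
Exponent: 2.26 × (1.31 − 0.29) = 2.3052
1/(1 + e^{-2.3052}) = 0.9093
P = 0.27 + 0.73 × 0.9093 = 0.9338

0.934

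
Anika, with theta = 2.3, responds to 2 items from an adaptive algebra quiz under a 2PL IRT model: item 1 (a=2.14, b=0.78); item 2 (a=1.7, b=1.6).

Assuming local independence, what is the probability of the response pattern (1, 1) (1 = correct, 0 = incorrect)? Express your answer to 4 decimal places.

0.7382

P(theta) = 1 / (1 + exp(−a(theta − b)))
P_1 = 1/(1+e^{-3.2528}) = 0.9628
P_2 = 1/(1+e^{-1.1900}) = 0.7667
L = P_1 × P_2 = 0.9628 × 0.7667 = 0.73820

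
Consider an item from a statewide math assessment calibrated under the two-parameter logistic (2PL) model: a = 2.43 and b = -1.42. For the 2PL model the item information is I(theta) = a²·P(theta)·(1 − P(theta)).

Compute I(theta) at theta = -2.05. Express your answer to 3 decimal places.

0.863

P = 1/(1+e^{1.5309}) = 0.1779
P(1−P) = 0.1779 × 0.8221 = 0.1462
I = a² × P(1−P) = 2.43² × 0.1462 = 0.86346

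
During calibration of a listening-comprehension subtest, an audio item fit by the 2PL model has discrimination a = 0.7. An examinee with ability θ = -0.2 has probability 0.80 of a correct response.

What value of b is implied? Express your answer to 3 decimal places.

P(θ) = 1 / (1 + exp(−a(θ − b)))
logit(0.80) = ln(0.80/0.20) = 1.3863
b = θ − logit/(a) = -0.2 − 1.3863/0.7000 = -2.1804

-2.180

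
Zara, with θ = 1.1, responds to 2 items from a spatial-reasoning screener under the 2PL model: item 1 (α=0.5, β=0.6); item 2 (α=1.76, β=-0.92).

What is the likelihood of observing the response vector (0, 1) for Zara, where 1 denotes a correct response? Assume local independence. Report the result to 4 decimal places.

P(θ) = 1 / (1 + exp(−α(θ − β)))
P_1 = 1/(1+e^{-0.2500}) = 0.5622
P_2 = 1/(1+e^{-3.5552}) = 0.9722
L = (1−P_1) × P_2 = 0.4378 × 0.9722 = 0.42566

0.4257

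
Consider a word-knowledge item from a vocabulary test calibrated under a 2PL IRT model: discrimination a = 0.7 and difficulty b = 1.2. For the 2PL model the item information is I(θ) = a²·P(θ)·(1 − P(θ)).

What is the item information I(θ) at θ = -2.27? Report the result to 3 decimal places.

0.036

P = 1/(1+e^{2.4290}) = 0.0810
P(1−P) = 0.0810 × 0.9190 = 0.0744
I = a² × P(1−P) = 0.7² × 0.0744 = 0.03647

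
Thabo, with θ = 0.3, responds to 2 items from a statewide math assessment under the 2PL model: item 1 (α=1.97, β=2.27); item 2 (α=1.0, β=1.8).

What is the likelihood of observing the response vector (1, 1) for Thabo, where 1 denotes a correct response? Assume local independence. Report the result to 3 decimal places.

P(θ) = 1 / (1 + exp(−α(θ − β)))
P_1 = 1/(1+e^{3.8809}) = 0.0202
P_2 = 1/(1+e^{1.5000}) = 0.1824
L = P_1 × P_2 = 0.0202 × 0.1824 = 0.00369

0.004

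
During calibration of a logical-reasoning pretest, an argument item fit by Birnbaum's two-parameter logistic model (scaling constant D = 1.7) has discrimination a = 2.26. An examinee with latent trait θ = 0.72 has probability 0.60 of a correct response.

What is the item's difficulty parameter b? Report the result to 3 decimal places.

P(θ) = 1 / (1 + exp(−D·a(θ − b)))
logit(0.60) = ln(0.60/0.40) = 0.4055
b = θ − logit/(1.7·a) = 0.72 − 0.4055/3.8420 = 0.6145

0.614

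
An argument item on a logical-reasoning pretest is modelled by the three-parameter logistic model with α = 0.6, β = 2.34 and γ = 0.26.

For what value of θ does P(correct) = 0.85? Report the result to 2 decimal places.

4.62

P(θ) = γ + (1 − γ) · 1 / (1 + exp(−α(θ − β)))
Remove guessing floor: (0.85 − 0.26)/(1 − 0.26) = 0.7973
logit = ln(0.7973/0.2027) = 1.3695
θ = β + logit/(α) = 2.34 + 1.3695/0.6000 = 4.6225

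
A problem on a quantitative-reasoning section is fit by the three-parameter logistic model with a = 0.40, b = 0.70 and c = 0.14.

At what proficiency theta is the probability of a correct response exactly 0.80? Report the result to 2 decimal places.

P(theta) = c + (1 − c) · 1 / (1 + exp(−a(theta − b)))
Remove guessing floor: (0.80 − 0.14)/(1 − 0.14) = 0.7674
logit = ln(0.7674/0.2326) = 1.1939
theta = b + logit/(a) = 0.70 + 1.1939/0.4000 = 3.6848

3.68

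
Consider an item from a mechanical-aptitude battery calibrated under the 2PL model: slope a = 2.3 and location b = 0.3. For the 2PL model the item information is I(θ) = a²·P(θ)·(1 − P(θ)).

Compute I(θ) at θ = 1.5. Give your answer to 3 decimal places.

P = 1/(1+e^{-2.7600}) = 0.9405
P(1−P) = 0.9405 × 0.0595 = 0.0560
I = a² × P(1−P) = 2.3² × 0.0560 = 0.29614

0.296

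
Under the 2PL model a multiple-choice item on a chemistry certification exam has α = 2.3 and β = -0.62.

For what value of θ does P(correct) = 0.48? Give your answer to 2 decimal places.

P(θ) = 1 / (1 + exp(−α(θ − β)))
logit = ln(0.4800/0.5200) = -0.0800
θ = β + logit/(α) = -0.62 + (-0.0800)/2.3000 = -0.6548

-0.65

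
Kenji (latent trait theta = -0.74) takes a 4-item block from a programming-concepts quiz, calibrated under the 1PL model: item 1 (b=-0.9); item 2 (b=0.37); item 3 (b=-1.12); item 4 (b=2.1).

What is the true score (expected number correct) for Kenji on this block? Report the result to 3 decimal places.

1.437

P(theta) = 1 / (1 + exp(−(theta − b)))
P_1 = 1/(1+e^{-0.1600}) = 0.5399
P_2 = 1/(1+e^{1.1100}) = 0.2479
P_3 = 1/(1+e^{-0.3800}) = 0.5939
P_4 = 1/(1+e^{2.8400}) = 0.0552
E[score] = 0.5399 + 0.2479 + 0.5939 + 0.0552 = 1.4369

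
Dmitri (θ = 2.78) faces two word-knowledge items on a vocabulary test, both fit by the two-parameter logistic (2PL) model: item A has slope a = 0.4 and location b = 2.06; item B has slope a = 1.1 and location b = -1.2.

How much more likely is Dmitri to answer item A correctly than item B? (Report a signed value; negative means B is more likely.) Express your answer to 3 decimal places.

-0.416

P(θ) = 1 / (1 + exp(−a(θ − b)))
P_A = 0.5715
P_B = 0.9876
P_A − P_B = -0.4161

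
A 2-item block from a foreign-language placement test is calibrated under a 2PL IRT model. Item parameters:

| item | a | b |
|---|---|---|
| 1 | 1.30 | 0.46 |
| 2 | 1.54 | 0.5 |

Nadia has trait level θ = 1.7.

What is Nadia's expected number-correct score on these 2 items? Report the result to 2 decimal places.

1.70

P(θ) = 1 / (1 + exp(−a(θ − b)))
P_1 = 1/(1+e^{-1.6120}) = 0.8337
P_2 = 1/(1+e^{-1.8480}) = 0.8639
E[score] = 0.8337 + 0.8639 = 1.6976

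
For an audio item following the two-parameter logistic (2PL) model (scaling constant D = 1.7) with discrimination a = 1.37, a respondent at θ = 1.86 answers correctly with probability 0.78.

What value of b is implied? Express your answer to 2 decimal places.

P(θ) = 1 / (1 + exp(−D·a(θ − b)))
logit(0.78) = ln(0.78/0.22) = 1.2657
b = θ − logit/(1.7·a) = 1.86 − 1.2657/2.3290 = 1.3166

1.32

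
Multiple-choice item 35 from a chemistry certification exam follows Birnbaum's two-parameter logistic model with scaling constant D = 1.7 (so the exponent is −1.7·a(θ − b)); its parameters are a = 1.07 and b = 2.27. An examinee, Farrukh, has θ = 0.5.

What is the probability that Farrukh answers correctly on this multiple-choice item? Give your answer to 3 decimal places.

P(θ) = 1 / (1 + exp(−D·a(θ − b)))
Exponent: 1.7 × 1.07 × (0.5 − 2.27) = -3.2196
1/(1 + e^{3.2196}) = 0.0384
P = 0.0384

0.038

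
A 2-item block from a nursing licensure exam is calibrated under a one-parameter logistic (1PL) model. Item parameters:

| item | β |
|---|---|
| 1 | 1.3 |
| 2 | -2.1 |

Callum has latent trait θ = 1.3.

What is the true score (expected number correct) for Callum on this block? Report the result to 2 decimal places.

1.47

P(θ) = 1 / (1 + exp(−(θ − β)))
P_1 = 1/(1+e^{0.0000}) = 0.5000
P_2 = 1/(1+e^{-3.4000}) = 0.9677
E[score] = 0.5000 + 0.9677 = 1.4677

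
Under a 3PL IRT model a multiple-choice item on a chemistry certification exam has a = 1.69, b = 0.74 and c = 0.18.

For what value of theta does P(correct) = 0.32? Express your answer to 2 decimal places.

P(theta) = c + (1 − c) · 1 / (1 + exp(−a(theta − b)))
Remove guessing floor: (0.32 − 0.18)/(1 − 0.18) = 0.1707
logit = ln(0.1707/0.8293) = -1.5805
theta = b + logit/(a) = 0.74 + (-1.5805)/1.6900 = -0.1952

-0.20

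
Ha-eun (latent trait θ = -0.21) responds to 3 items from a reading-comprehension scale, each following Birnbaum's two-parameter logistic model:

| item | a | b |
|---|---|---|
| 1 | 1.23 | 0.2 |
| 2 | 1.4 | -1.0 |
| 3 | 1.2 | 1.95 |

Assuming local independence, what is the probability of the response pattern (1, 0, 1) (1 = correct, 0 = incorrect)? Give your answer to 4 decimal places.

0.0065

P(θ) = 1 / (1 + exp(−a(θ − b)))
P_1 = 1/(1+e^{0.5043}) = 0.3765
P_2 = 1/(1+e^{-1.1060}) = 0.7514
P_3 = 1/(1+e^{2.5920}) = 0.0697
L = P_1 × (1−P_2) × P_3 = 0.3765 × 0.2486 × 0.0697 = 0.00652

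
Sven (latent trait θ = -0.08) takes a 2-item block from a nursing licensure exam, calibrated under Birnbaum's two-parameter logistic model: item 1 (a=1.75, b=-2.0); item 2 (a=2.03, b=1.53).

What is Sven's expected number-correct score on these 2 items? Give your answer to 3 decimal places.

P(θ) = 1 / (1 + exp(−a(θ − b)))
P_1 = 1/(1+e^{-3.3600}) = 0.9664
P_2 = 1/(1+e^{3.2683}) = 0.0367
E[score] = 0.9664 + 0.0367 = 1.0031

1.003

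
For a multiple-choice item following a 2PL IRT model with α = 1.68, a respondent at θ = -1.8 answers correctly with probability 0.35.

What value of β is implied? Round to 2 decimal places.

P(θ) = 1 / (1 + exp(−α(θ − β)))
logit(0.35) = ln(0.35/0.65) = -0.6190
β = θ − logit/(α) = -1.8 − (-0.6190)/1.6800 = -1.4315

-1.43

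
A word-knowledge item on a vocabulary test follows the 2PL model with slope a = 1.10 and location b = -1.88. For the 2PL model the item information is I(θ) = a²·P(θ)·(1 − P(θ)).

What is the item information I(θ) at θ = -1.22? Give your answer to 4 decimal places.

P = 1/(1+e^{-0.7260}) = 0.6739
P(1−P) = 0.6739 × 0.3261 = 0.2197
I = a² × P(1−P) = 1.10² × 0.2197 = 0.26590

0.2659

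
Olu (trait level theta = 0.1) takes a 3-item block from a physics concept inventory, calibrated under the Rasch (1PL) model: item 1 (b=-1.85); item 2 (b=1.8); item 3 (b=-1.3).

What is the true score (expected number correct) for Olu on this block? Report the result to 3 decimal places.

P(theta) = 1 / (1 + exp(−(theta − b)))
P_1 = 1/(1+e^{-1.9500}) = 0.8754
P_2 = 1/(1+e^{1.7000}) = 0.1545
P_3 = 1/(1+e^{-1.4000}) = 0.8022
E[score] = 0.8754 + 0.1545 + 0.8022 = 1.8321

1.832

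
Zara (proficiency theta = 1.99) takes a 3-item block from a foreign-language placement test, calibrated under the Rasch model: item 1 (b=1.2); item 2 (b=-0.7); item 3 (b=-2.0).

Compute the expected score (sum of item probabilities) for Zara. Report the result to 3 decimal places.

P(theta) = 1 / (1 + exp(−(theta − b)))
P_1 = 1/(1+e^{-0.7900}) = 0.6878
P_2 = 1/(1+e^{-2.6900}) = 0.9364
P_3 = 1/(1+e^{-3.9900}) = 0.9818
E[score] = 0.6878 + 0.9364 + 0.9818 = 2.6061

2.606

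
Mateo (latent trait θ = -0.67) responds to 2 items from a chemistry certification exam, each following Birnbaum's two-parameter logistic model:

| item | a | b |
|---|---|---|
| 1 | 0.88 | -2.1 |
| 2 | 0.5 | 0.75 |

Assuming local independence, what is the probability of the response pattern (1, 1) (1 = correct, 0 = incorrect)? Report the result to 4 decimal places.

P(θ) = 1 / (1 + exp(−a(θ − b)))
P_1 = 1/(1+e^{-1.2584}) = 0.7788
P_2 = 1/(1+e^{0.7100}) = 0.3296
L = P_1 × P_2 = 0.7788 × 0.3296 = 0.25668

0.2567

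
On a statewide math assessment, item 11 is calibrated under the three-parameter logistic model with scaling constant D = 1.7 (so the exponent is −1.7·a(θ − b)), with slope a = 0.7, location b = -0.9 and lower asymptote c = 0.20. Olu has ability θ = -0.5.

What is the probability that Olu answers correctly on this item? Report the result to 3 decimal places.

P(θ) = c + (1 − c) · 1 / (1 + exp(−D·a(θ − b)))
Exponent: 1.7 × 0.7 × (-0.5 − (-0.9)) = 0.4760
1/(1 + e^{-0.4760}) = 0.6168
P = 0.20 + 0.80 × 0.6168 = 0.6934

0.693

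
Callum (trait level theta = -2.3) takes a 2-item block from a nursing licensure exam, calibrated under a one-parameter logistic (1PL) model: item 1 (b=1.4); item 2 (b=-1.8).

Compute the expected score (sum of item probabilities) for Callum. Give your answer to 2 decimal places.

P(theta) = 1 / (1 + exp(−(theta − b)))
P_1 = 1/(1+e^{3.7000}) = 0.0241
P_2 = 1/(1+e^{0.5000}) = 0.3775
E[score] = 0.0241 + 0.3775 = 0.4017

0.40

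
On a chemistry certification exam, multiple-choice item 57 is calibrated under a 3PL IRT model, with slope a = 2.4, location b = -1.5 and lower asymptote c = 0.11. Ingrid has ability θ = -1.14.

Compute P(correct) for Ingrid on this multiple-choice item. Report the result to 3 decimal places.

0.736

P(θ) = c + (1 − c) · 1 / (1 + exp(−a(θ − b)))
Exponent: 2.4 × (-1.14 − (-1.5)) = 0.8640
1/(1 + e^{-0.8640}) = 0.7035
P = 0.11 + 0.89 × 0.7035 = 0.7361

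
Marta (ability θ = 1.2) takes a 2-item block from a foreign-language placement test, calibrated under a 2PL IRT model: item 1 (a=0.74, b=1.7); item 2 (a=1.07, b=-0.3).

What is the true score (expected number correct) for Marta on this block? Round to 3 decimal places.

P(θ) = 1 / (1 + exp(−a(θ − b)))
P_1 = 1/(1+e^{0.3700}) = 0.4085
P_2 = 1/(1+e^{-1.6050}) = 0.8327
E[score] = 0.4085 + 0.8327 = 1.2413

1.241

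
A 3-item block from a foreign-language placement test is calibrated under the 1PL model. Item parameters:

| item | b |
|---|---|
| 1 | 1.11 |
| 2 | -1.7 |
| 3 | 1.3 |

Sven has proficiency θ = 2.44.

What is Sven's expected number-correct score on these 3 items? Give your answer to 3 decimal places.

2.533

P(θ) = 1 / (1 + exp(−(θ − b)))
P_1 = 1/(1+e^{-1.3300}) = 0.7908
P_2 = 1/(1+e^{-4.1400}) = 0.9843
P_3 = 1/(1+e^{-1.1400}) = 0.7577
E[score] = 0.7908 + 0.9843 + 0.7577 = 2.5328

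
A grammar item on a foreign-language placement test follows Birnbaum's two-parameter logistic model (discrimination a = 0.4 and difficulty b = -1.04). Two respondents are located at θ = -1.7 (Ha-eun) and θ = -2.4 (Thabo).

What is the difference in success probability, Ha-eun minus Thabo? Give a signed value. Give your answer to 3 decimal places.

0.067

P(θ) = 1 / (1 + exp(−a(θ − b)))
P(Ha-eun) = 0.4344  [exponent -0.2640]
P(Thabo) = 0.3673  [exponent -0.5440]
Difference = 0.4344 − 0.3673 = 0.0671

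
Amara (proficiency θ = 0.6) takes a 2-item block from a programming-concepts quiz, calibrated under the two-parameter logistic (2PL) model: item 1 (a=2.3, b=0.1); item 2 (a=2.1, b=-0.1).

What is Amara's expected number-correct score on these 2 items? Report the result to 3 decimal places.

P(θ) = 1 / (1 + exp(−a(θ − b)))
P_1 = 1/(1+e^{-1.1500}) = 0.7595
P_2 = 1/(1+e^{-1.4700}) = 0.8131
E[score] = 0.7595 + 0.8131 = 1.5726

1.573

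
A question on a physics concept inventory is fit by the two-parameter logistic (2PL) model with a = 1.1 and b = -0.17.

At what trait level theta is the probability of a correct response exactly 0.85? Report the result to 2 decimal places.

1.41

P(theta) = 1 / (1 + exp(−a(theta − b)))
logit = ln(0.8500/0.1500) = 1.7346
theta = b + logit/(a) = -0.17 + 1.7346/1.1000 = 1.4069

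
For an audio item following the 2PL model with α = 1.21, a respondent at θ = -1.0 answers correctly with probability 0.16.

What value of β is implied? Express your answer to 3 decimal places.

0.370

P(θ) = 1 / (1 + exp(−α(θ − β)))
logit(0.16) = ln(0.16/0.84) = -1.6582
β = θ − logit/(α) = -1.0 − (-1.6582)/1.2100 = 0.3704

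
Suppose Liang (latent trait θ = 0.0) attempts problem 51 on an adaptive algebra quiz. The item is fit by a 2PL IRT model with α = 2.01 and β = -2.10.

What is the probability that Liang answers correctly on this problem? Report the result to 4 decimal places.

0.9855

P(θ) = 1 / (1 + exp(−α(θ − β)))
Exponent: 2.01 × (0.0 − (-2.10)) = 4.2210
1/(1 + e^{-4.2210}) = 0.9855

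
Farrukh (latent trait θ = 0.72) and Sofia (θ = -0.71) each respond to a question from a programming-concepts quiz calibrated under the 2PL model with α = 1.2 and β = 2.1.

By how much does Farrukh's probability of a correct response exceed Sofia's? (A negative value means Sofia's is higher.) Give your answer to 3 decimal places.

P(θ) = 1 / (1 + exp(−α(θ − β)))
P(Farrukh) = 0.1603  [exponent -1.6560]
P(Sofia) = 0.0332  [exponent -3.3720]
Difference = 0.1603 − 0.0332 = 0.1271

0.127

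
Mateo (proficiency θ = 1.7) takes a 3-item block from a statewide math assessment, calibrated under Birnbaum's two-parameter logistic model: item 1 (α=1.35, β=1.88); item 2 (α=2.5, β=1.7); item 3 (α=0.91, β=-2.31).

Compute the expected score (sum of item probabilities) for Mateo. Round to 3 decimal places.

P(θ) = 1 / (1 + exp(−α(θ − β)))
P_1 = 1/(1+e^{0.2430}) = 0.4395
P_2 = 1/(1+e^{0.0000}) = 0.5000
P_3 = 1/(1+e^{-3.6491}) = 0.9746
E[score] = 0.4395 + 0.5000 + 0.9746 = 1.9142

1.914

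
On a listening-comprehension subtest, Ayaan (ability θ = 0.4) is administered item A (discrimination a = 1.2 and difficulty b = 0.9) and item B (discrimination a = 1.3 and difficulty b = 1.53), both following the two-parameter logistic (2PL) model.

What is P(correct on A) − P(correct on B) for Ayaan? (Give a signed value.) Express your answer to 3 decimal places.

P(θ) = 1 / (1 + exp(−a(θ − b)))
P_A = 0.3543
P_B = 0.1871
P_A − P_B = 0.1672

0.167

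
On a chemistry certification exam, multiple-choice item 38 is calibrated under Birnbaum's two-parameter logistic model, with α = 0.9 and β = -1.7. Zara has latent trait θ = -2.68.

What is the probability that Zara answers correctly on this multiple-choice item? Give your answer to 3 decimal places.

P(θ) = 1 / (1 + exp(−α(θ − β)))
Exponent: 0.9 × (-2.68 − (-1.7)) = -0.8820
1/(1 + e^{0.8820}) = 0.2928

0.293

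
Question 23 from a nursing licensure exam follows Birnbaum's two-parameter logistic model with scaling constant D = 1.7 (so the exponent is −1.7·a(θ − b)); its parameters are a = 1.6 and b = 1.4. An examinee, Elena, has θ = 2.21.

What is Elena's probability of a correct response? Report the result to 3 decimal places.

0.901

P(θ) = 1 / (1 + exp(−D·a(θ − b)))
Exponent: 1.7 × 1.6 × (2.21 − 1.4) = 2.2032
1/(1 + e^{-2.2032}) = 0.9005
P = 0.9005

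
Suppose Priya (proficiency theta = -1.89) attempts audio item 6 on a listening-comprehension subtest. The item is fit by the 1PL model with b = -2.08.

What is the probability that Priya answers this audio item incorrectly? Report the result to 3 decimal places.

0.453

P(theta) = 1 / (1 + exp(−(theta − b)))
Exponent: (-1.89 − (-2.08)) = 0.1900
1/(1 + e^{-0.1900}) = 0.5474
P = 0.5474
P(incorrect) = 1 − 0.5474 = 0.4526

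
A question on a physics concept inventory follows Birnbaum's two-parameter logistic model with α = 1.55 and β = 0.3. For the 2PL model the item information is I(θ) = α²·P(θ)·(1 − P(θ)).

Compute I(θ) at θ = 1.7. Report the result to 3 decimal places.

P = 1/(1+e^{-2.1700}) = 0.8975
P(1−P) = 0.8975 × 0.1025 = 0.0920
I = α² × P(1−P) = 1.55² × 0.0920 = 0.22097

0.221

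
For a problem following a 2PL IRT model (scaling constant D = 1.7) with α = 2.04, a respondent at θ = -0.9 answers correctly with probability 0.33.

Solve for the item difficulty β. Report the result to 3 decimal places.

P(θ) = 1 / (1 + exp(−D·α(θ − β)))
logit(0.33) = ln(0.33/0.67) = -0.7082
β = θ − logit/(1.7·α) = -0.9 − (-0.7082)/3.4680 = -0.6958

-0.696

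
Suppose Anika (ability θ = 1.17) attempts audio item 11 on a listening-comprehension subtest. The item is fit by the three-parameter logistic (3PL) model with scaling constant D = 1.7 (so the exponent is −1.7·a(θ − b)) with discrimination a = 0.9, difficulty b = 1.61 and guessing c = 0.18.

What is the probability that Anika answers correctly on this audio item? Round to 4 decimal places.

0.4570

P(θ) = c + (1 − c) · 1 / (1 + exp(−D·a(θ − b)))
Exponent: 1.7 × 0.9 × (1.17 − 1.61) = -0.6732
1/(1 + e^{0.6732}) = 0.3378
P = 0.18 + 0.82 × 0.3378 = 0.4570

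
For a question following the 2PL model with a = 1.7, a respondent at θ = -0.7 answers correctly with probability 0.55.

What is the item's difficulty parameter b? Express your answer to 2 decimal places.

-0.82

P(θ) = 1 / (1 + exp(−a(θ − b)))
logit(0.55) = ln(0.55/0.45) = 0.2007
b = θ − logit/(a) = -0.7 − 0.2007/1.7000 = -0.8180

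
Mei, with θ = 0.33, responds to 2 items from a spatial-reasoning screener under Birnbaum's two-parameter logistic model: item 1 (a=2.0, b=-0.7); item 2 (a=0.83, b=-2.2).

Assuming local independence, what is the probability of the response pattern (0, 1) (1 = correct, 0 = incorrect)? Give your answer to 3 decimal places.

P(θ) = 1 / (1 + exp(−a(θ − b)))
P_1 = 1/(1+e^{-2.0600}) = 0.8870
P_2 = 1/(1+e^{-2.0999}) = 0.8909
L = (1−P_1) × P_2 = 0.1130 × 0.8909 = 0.10071

0.101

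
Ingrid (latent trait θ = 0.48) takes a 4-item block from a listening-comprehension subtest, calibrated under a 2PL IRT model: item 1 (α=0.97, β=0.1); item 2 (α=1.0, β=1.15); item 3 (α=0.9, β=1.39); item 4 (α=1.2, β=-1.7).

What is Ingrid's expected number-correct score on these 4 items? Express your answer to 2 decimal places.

P(θ) = 1 / (1 + exp(−α(θ − β)))
P_1 = 1/(1+e^{-0.3686}) = 0.5911
P_2 = 1/(1+e^{0.6700}) = 0.3385
P_3 = 1/(1+e^{0.8190}) = 0.3060
P_4 = 1/(1+e^{-2.6160}) = 0.9319
E[score] = 0.5911 + 0.3385 + 0.3060 + 0.9319 = 2.1675

2.17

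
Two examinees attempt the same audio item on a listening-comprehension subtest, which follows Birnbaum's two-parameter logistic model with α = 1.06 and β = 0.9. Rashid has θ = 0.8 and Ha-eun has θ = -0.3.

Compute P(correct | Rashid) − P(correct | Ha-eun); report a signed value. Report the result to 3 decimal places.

P(θ) = 1 / (1 + exp(−α(θ − β)))
P(Rashid) = 0.4735  [exponent -0.1060]
P(Ha-eun) = 0.2189  [exponent -1.2720]
Difference = 0.4735 − 0.2189 = 0.2546

0.255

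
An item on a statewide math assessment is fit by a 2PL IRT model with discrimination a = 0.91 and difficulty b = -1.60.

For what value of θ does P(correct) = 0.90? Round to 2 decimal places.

0.81

P(θ) = 1 / (1 + exp(−a(θ − b)))
logit = ln(0.9000/0.1000) = 2.1972
θ = b + logit/(a) = -1.60 + 2.1972/0.9100 = 0.8145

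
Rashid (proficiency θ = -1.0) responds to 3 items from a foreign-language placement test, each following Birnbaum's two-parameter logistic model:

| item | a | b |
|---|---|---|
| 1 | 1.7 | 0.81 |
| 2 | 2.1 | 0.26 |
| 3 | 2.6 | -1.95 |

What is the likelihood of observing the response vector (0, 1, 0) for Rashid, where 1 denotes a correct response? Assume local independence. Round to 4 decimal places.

0.0049

P(θ) = 1 / (1 + exp(−a(θ − b)))
P_1 = 1/(1+e^{3.0770}) = 0.0441
P_2 = 1/(1+e^{2.6460}) = 0.0662
P_3 = 1/(1+e^{-2.4700}) = 0.9220
L = (1−P_1) × P_2 × (1−P_3) = 0.9559 × 0.0662 × 0.0780 = 0.00494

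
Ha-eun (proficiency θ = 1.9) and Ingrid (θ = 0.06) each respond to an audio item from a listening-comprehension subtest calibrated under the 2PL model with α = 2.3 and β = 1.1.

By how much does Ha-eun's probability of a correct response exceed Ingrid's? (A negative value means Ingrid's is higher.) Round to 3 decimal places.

0.779

P(θ) = 1 / (1 + exp(−α(θ − β)))
P(Ha-eun) = 0.8629  [exponent 1.8400]
P(Ingrid) = 0.0838  [exponent -2.3920]
Difference = 0.8629 − 0.0838 = 0.7792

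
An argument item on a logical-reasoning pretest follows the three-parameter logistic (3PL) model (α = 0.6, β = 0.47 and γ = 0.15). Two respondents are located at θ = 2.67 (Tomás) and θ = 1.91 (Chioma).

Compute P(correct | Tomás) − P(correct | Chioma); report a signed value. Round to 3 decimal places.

0.073

P(θ) = γ + (1 − γ) · 1 / (1 + exp(−α(θ − β)))
P(Tomás) = 0.8208  [exponent 1.3200]
P(Chioma) = 0.7480  [exponent 0.8640]
Difference = 0.8208 − 0.7480 = 0.0728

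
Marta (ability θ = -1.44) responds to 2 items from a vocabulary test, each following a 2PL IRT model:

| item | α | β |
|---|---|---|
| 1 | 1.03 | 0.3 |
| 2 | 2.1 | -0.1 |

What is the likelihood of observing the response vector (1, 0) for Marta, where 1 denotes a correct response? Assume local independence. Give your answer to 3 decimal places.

P(θ) = 1 / (1 + exp(−α(θ − β)))
P_1 = 1/(1+e^{1.7922}) = 0.1428
P_2 = 1/(1+e^{2.8140}) = 0.0566
L = P_1 × (1−P_2) = 0.1428 × 0.9434 = 0.13472

0.135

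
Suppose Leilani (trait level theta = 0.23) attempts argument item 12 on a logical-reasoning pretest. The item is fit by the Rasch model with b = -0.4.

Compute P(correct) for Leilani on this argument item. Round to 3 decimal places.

0.652

P(theta) = 1 / (1 + exp(−(theta − b)))
Exponent: (0.23 − (-0.4)) = 0.6300
1/(1 + e^{-0.6300}) = 0.6525
P = 0.6525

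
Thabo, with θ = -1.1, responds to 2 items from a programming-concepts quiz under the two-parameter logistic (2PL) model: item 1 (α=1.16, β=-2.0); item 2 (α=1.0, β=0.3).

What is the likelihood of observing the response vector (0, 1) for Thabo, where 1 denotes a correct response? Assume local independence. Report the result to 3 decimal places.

P(θ) = 1 / (1 + exp(−α(θ − β)))
P_1 = 1/(1+e^{-1.0440}) = 0.7396
P_2 = 1/(1+e^{1.4000}) = 0.1978
L = (1−P_1) × P_2 = 0.2604 × 0.1978 = 0.05151

0.052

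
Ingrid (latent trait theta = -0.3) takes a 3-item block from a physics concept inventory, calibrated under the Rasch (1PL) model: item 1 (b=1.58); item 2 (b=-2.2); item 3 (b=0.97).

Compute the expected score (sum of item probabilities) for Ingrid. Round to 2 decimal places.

1.22

P(theta) = 1 / (1 + exp(−(theta − b)))
P_1 = 1/(1+e^{1.8800}) = 0.1324
P_2 = 1/(1+e^{-1.9000}) = 0.8699
P_3 = 1/(1+e^{1.2700}) = 0.2193
E[score] = 0.1324 + 0.8699 + 0.2193 = 1.2215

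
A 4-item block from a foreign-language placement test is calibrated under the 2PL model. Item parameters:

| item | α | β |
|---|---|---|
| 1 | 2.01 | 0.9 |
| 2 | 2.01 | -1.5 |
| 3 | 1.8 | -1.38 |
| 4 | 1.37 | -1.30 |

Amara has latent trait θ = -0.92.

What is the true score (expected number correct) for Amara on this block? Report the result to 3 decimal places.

P(θ) = 1 / (1 + exp(−α(θ − β)))
P_1 = 1/(1+e^{3.6582}) = 0.0251
P_2 = 1/(1+e^{-1.1658}) = 0.7624
P_3 = 1/(1+e^{-0.8280}) = 0.6959
P_4 = 1/(1+e^{-0.5206}) = 0.6273
E[score] = 0.0251 + 0.7624 + 0.6959 + 0.6273 = 2.1107

2.111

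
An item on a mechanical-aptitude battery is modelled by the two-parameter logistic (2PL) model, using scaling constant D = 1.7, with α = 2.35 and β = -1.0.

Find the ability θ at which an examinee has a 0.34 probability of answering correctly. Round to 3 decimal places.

-1.166

P(θ) = 1 / (1 + exp(−D·α(θ − β)))
logit = ln(0.3400/0.6600) = -0.6633
θ = β + logit/(1.7·α) = -1.0 + (-0.6633)/3.9950 = -1.1660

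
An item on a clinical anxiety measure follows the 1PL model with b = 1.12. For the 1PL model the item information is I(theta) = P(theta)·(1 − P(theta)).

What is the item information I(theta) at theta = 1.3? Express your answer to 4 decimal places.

P = 1/(1+e^{-0.1800}) = 0.5449
P(1−P) = 0.5449 × 0.4551 = 0.2480
I = P(1−P) = 0.24799

0.2480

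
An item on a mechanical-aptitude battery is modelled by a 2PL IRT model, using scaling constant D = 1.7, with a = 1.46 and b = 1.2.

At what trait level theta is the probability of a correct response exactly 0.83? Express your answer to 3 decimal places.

1.839

P(theta) = 1 / (1 + exp(−D·a(theta − b)))
logit = ln(0.8300/0.1700) = 1.5856
theta = b + logit/(1.7·a) = 1.2 + 1.5856/2.4820 = 1.8389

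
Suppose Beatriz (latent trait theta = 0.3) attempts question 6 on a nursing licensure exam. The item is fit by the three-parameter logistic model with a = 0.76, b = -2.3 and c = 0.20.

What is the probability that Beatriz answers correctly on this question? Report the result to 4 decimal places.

0.9026

P(theta) = c + (1 − c) · 1 / (1 + exp(−a(theta − b)))
Exponent: 0.76 × (0.3 − (-2.3)) = 1.9760
1/(1 + e^{-1.9760}) = 0.8783
P = 0.20 + 0.80 × 0.8783 = 0.9026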